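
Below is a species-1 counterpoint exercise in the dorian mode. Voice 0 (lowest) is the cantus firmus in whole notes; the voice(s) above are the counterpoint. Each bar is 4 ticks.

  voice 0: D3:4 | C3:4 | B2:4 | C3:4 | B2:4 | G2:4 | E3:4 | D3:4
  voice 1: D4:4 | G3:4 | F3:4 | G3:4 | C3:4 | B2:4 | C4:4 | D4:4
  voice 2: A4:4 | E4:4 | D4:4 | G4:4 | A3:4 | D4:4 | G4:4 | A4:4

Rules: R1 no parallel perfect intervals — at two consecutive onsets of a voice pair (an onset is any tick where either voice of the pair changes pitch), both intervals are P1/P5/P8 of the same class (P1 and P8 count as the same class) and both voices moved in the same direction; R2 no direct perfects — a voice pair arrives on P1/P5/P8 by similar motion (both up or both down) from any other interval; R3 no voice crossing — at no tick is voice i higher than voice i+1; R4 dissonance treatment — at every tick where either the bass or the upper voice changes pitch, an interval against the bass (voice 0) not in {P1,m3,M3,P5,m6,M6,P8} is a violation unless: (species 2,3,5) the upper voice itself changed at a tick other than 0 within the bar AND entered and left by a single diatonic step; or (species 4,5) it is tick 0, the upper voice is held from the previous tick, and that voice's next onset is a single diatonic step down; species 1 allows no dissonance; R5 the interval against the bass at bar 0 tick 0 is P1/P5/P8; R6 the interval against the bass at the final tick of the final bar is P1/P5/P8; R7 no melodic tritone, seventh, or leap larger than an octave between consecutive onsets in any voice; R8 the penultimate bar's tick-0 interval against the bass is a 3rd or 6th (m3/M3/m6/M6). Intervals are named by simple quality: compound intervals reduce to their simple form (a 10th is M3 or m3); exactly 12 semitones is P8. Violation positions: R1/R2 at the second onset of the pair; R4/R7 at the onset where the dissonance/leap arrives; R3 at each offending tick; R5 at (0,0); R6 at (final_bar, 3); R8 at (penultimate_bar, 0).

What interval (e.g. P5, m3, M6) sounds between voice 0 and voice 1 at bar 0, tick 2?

P8

voice 0=D3 voice 1=D4 -> P8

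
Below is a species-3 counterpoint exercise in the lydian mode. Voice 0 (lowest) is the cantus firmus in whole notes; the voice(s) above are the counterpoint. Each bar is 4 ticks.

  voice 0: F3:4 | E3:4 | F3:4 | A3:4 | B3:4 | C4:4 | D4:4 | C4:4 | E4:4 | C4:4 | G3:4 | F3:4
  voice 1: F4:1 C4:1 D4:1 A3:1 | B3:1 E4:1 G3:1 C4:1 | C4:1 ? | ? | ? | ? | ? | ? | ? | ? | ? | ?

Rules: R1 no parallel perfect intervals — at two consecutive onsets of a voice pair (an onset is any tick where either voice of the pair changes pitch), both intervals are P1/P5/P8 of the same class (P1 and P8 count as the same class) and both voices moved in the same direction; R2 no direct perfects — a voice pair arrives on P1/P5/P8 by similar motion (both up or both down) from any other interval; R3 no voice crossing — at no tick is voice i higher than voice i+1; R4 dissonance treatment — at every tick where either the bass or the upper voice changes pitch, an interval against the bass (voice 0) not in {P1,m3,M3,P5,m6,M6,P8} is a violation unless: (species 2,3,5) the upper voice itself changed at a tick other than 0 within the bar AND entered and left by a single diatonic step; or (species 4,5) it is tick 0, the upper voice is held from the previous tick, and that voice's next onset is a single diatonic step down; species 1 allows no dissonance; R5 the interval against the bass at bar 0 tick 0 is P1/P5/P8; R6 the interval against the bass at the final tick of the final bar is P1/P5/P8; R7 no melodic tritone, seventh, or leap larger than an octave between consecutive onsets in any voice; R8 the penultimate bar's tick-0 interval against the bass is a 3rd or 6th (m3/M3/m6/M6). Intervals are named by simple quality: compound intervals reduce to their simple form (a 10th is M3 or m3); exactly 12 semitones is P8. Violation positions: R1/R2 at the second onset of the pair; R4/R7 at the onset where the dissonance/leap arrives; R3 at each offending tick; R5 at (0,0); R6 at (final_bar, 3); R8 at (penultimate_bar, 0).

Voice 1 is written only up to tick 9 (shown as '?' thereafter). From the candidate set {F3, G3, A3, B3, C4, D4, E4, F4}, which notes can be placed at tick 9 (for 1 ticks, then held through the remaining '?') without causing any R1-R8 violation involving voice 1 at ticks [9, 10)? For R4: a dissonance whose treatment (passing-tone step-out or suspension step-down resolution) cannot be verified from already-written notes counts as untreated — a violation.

{A3, C4, D4, F3, F4}

F3: legal
G3: violates R4
A3: legal
B3: violates R4
C4: legal
D4: legal
E4: violates R4
F4: legal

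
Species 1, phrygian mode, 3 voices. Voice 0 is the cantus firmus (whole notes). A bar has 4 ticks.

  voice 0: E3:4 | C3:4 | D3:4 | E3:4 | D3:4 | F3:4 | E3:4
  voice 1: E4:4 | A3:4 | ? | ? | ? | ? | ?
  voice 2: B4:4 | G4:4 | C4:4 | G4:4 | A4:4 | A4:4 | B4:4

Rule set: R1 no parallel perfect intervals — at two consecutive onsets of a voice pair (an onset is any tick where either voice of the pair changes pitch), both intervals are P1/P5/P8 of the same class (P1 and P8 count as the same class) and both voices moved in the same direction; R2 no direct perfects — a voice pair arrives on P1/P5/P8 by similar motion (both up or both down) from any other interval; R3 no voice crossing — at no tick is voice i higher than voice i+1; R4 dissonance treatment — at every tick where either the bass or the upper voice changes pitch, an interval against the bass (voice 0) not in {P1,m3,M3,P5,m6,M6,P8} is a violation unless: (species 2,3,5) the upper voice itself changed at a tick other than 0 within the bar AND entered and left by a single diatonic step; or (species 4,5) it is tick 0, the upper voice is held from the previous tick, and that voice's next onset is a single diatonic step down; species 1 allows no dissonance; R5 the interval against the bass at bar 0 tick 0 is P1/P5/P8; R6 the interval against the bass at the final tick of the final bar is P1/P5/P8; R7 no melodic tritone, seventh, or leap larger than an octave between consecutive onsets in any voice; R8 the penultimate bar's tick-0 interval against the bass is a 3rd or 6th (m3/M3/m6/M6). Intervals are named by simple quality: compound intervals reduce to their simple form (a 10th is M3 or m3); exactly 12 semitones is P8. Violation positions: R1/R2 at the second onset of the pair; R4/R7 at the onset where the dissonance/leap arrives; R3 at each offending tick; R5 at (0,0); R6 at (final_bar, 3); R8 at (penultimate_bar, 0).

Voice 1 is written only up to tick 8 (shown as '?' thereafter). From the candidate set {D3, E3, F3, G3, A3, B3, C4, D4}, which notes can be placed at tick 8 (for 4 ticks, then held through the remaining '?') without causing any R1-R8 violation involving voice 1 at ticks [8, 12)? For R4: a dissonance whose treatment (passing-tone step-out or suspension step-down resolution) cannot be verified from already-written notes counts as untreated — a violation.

D3: legal
E3: violates R4
F3: violates R2
G3: violates R4
A3: legal
B3: legal
C4: violates R4
D4: violates R2,R3

{A3, B3, D3}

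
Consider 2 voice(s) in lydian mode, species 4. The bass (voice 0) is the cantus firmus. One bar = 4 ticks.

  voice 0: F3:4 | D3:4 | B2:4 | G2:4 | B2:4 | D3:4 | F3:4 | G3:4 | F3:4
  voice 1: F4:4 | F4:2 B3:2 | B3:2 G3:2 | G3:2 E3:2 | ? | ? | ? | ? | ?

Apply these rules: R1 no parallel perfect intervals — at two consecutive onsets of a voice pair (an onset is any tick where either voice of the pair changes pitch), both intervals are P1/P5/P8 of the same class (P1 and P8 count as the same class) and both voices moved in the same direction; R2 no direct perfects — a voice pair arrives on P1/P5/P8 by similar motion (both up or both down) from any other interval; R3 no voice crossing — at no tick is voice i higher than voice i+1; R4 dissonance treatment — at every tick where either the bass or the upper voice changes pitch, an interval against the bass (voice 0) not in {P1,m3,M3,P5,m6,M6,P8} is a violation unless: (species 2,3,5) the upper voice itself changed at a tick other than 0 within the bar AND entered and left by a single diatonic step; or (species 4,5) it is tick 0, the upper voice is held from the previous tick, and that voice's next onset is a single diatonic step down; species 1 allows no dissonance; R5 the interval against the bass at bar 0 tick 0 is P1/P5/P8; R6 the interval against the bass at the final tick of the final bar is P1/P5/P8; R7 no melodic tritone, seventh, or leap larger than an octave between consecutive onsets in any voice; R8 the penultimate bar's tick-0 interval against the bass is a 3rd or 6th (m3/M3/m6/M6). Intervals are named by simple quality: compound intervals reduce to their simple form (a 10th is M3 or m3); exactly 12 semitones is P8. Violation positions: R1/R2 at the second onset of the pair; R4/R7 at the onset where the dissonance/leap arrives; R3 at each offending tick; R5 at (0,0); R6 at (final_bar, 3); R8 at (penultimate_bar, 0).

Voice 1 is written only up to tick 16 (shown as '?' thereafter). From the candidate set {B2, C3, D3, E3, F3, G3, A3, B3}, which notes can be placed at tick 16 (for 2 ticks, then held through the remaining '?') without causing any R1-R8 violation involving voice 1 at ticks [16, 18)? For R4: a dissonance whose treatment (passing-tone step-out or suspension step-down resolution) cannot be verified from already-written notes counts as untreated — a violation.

B2: legal
C3: violates R4
D3: legal
E3: violates R4
F3: violates R4
G3: legal
A3: violates R4
B3: violates R2

{B2, D3, G3}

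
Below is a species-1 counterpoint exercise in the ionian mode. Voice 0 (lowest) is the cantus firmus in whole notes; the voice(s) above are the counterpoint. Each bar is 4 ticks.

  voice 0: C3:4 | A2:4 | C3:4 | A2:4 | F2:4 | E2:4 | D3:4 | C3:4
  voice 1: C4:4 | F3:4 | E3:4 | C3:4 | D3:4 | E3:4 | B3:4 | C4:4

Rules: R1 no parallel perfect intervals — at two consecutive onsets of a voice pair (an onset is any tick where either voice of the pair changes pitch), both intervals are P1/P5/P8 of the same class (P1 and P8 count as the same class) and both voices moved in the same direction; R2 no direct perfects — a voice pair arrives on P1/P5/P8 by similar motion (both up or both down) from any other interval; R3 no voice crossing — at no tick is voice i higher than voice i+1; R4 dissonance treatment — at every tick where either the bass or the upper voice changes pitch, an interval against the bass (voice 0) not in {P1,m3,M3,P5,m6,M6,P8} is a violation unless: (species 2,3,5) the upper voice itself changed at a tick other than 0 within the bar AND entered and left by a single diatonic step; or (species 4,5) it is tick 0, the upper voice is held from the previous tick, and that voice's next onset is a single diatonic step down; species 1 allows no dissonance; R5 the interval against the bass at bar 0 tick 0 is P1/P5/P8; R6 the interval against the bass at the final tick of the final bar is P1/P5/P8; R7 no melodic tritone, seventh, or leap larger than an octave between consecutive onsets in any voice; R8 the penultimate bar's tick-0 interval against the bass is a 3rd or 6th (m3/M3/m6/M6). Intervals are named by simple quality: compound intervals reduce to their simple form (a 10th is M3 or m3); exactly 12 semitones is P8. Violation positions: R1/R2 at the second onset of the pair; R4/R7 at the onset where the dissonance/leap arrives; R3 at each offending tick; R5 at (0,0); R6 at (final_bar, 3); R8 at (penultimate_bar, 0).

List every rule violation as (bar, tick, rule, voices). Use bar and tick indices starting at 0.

bar 0: v0=C3 v1=C4 downbeat P8
bar 1: v0=A2 v1=F3 downbeat m6
bar 2: v0=C3 v1=E3 downbeat M3
bar 3: v0=A2 v1=C3 downbeat m3
bar 4: v0=F2 v1=D3 downbeat M6
bar 5: v0=E2 v1=E3 downbeat P8
bar 6: v0=D3 v1=B3 downbeat M6
bar 7: v0=C3 v1=C4 downbeat P8
  -> R7 @ bar 6 tick 0 v(0,): E2->D3 leap 10st

(6, 0, R7, (0,))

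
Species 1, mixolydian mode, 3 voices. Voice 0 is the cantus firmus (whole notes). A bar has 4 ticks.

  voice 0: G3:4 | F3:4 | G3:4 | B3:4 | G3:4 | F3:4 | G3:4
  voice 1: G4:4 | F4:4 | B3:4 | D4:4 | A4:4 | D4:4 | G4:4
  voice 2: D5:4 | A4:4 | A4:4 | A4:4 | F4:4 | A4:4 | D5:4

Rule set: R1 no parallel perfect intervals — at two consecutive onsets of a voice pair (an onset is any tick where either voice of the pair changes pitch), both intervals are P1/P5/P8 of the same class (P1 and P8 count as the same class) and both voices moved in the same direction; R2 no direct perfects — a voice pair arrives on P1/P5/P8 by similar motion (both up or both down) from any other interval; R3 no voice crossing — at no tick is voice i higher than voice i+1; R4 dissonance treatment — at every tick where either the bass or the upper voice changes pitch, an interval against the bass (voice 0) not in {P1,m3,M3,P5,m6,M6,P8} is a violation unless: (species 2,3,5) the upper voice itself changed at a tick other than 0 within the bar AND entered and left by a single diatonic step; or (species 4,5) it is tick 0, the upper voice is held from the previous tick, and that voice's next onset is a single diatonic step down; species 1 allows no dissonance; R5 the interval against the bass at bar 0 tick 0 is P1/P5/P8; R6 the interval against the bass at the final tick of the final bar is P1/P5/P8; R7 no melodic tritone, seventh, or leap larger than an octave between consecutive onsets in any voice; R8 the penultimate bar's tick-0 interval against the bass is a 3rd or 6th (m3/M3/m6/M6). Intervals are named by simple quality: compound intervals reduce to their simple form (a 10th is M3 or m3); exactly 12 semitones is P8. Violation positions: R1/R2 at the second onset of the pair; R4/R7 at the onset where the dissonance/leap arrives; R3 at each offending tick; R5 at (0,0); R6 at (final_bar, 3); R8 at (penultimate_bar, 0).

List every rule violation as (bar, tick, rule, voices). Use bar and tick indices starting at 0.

(1, 0, R1, (0, 1))
(2, 0, R4, (0, 2))
(2, 0, R7, (1,))
(3, 0, R4, (0, 2))
(4, 0, R3, (1, 2))
(4, 0, R4, (0, 1))
(4, 0, R4, (0, 2))
(4, 1, R3, (1, 2))
(4, 2, R3, (1, 2))
(4, 3, R3, (1, 2))
(6, 0, R1, (1, 2))
(6, 0, R2, (0, 1))
(6, 0, R2, (0, 2))

bar 0: v0=G3 v1=G4 v2=D5 downbeat P5
bar 1: v0=F3 v1=F4 v2=A4 downbeat M3
bar 2: v0=G3 v1=B3 v2=A4 downbeat M2
bar 3: v0=B3 v1=D4 v2=A4 downbeat m7
bar 4: v0=G3 v1=A4 v2=F4 downbeat m7
bar 5: v0=F3 v1=D4 v2=A4 downbeat M3
bar 6: v0=G3 v1=G4 v2=D5 downbeat P5
  -> R1 @ bar 1 tick 0 v(0, 1): G3/G4 P8 -> F3/F4 P8 similar
  -> R4 @ bar 2 tick 0 v(0, 2): G3/A4 M2 untreated
  -> R7 @ bar 2 tick 0 v(1,): F4->B3 leap 6st
  -> R4 @ bar 3 tick 0 v(0, 2): B3/A4 m7 untreated
  -> R3 @ bar 4 tick 0 v(1, 2): A4 above F4
  -> R4 @ bar 4 tick 0 v(0, 1): G3/A4 M2 untreated
  -> R4 @ bar 4 tick 0 v(0, 2): G3/F4 m7 untreated
  -> R3 @ bar 4 tick 1 v(1, 2): A4 above F4
  -> R3 @ bar 4 tick 2 v(1, 2): A4 above F4
  -> R3 @ bar 4 tick 3 v(1, 2): A4 above F4
  -> R1 @ bar 6 tick 0 v(1, 2): D4/A4 P5 -> G4/D5 P5 similar
  -> R2 @ bar 6 tick 0 v(0, 1): F3/D4 M6 -> G3/G4 P8 similar
  -> R2 @ bar 6 tick 0 v(0, 2): F3/A4 M3 -> G3/D5 P5 similar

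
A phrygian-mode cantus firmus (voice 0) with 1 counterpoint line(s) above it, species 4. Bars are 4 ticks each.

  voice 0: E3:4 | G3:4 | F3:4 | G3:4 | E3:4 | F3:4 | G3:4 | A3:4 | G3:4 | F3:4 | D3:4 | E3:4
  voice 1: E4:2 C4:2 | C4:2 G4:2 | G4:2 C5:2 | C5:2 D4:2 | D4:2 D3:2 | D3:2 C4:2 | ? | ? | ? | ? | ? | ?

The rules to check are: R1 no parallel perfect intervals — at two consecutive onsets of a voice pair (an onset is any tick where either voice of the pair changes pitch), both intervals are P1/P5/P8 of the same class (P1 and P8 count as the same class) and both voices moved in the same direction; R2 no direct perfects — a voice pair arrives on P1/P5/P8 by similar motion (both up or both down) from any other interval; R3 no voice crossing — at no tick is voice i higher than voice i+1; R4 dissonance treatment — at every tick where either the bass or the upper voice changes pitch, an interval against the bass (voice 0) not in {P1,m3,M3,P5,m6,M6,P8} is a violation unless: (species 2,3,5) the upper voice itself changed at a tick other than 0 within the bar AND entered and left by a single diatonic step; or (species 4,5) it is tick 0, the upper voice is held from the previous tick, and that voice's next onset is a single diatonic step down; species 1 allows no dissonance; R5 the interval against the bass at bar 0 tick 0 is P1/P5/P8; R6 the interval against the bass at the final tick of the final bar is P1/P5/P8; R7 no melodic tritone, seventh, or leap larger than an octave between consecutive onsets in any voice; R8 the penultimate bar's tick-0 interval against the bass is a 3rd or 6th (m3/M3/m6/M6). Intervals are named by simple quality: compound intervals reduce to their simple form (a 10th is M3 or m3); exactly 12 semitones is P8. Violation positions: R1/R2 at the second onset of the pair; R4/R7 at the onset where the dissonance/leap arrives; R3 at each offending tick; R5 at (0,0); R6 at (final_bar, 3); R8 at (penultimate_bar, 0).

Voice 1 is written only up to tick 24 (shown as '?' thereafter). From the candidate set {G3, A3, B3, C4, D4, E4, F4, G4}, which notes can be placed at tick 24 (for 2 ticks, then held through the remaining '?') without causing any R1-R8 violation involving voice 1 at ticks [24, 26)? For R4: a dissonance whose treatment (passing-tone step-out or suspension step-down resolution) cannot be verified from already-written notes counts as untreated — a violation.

G3: legal
A3: violates R4
B3: legal
C4: violates R4
D4: violates R1
E4: legal
F4: violates R4
G4: violates R2

{B3, E4, G3}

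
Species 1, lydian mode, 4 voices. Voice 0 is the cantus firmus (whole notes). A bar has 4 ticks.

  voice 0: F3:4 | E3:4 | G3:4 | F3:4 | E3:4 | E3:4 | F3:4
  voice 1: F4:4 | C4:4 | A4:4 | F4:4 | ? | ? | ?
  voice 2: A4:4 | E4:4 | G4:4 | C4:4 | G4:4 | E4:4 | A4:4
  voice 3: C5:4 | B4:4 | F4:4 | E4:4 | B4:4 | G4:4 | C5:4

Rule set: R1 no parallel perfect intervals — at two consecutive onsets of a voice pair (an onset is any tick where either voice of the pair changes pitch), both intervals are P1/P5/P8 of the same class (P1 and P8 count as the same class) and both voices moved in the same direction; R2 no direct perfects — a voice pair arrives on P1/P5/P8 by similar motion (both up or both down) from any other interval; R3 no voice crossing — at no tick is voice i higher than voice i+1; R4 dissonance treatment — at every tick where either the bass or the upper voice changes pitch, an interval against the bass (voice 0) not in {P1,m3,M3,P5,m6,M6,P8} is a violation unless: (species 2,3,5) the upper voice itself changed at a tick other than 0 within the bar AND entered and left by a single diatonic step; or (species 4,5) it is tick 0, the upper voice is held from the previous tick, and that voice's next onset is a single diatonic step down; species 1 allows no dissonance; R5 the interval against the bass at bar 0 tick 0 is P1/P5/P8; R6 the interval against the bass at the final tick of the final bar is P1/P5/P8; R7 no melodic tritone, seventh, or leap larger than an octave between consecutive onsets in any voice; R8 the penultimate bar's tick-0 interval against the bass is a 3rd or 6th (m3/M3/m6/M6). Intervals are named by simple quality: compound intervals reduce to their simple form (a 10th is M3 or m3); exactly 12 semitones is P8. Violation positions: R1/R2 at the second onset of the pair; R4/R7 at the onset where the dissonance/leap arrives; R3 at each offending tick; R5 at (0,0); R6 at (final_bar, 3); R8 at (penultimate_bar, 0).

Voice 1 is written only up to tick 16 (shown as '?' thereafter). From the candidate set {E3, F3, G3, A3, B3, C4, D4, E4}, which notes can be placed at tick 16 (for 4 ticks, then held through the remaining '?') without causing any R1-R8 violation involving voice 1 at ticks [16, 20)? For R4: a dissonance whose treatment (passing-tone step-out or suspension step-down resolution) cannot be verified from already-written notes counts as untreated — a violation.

{C4}

E3: violates R1,R7
F3: violates R4
G3: violates R7
A3: violates R4
B3: violates R2,R7
C4: legal
D4: violates R4
E4: violates R1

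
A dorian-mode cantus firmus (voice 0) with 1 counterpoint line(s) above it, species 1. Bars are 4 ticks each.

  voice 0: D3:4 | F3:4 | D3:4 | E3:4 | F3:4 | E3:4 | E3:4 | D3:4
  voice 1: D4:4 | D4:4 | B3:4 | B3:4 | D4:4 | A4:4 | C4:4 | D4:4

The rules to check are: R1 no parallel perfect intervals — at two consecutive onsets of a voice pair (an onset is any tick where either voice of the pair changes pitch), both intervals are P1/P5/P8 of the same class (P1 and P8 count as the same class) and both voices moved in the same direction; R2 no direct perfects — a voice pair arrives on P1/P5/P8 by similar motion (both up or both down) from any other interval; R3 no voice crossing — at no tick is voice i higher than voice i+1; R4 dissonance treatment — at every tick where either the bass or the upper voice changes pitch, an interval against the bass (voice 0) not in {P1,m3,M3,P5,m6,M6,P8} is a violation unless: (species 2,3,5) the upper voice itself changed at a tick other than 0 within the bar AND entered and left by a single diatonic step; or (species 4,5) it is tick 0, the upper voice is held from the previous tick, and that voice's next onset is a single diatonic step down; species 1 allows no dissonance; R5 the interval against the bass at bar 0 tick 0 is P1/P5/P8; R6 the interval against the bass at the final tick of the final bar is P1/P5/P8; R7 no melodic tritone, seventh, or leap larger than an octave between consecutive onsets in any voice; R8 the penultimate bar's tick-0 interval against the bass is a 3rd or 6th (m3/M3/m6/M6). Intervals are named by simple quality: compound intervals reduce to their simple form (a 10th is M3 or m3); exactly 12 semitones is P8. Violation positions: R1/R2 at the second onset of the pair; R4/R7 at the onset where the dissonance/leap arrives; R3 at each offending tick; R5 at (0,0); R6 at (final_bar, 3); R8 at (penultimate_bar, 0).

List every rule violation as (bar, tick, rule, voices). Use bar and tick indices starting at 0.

(5, 0, R4, (0, 1))

bar 0: v0=D3 v1=D4 downbeat P8
bar 1: v0=F3 v1=D4 downbeat M6
bar 2: v0=D3 v1=B3 downbeat M6
bar 3: v0=E3 v1=B3 downbeat P5
bar 4: v0=F3 v1=D4 downbeat M6
bar 5: v0=E3 v1=A4 downbeat P4
bar 6: v0=E3 v1=C4 downbeat m6
bar 7: v0=D3 v1=D4 downbeat P8
  -> R4 @ bar 5 tick 0 v(0, 1): E3/A4 P4 untreated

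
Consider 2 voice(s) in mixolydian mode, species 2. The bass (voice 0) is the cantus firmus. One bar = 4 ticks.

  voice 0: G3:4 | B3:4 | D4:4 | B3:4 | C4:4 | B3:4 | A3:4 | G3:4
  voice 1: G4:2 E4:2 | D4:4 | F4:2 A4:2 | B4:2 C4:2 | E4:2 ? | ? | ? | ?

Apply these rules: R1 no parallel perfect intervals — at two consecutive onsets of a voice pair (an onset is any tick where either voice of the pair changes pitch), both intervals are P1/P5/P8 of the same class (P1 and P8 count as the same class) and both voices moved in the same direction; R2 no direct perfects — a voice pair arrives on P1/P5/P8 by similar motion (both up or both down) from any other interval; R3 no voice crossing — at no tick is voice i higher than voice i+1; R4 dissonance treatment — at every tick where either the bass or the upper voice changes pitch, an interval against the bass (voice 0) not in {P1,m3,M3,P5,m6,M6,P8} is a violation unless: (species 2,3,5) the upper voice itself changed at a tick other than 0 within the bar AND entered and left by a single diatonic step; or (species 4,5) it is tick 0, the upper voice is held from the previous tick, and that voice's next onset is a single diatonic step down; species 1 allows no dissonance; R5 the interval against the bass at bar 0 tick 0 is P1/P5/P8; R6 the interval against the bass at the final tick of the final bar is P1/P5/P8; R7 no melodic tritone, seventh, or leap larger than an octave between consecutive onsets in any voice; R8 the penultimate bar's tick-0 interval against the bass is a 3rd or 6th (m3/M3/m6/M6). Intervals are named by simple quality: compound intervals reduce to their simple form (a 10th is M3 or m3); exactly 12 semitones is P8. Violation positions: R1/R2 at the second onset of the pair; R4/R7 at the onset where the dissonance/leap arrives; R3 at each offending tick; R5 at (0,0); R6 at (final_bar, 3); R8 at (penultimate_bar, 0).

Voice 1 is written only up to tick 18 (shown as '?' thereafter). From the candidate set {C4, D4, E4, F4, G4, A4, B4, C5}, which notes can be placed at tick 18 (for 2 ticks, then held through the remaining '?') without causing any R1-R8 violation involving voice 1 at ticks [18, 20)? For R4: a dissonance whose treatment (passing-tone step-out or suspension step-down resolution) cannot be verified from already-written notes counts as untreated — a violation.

C4: legal
D4: violates R4
E4: legal
F4: violates R4
G4: legal
A4: legal
B4: violates R4
C5: legal

{A4, C4, C5, E4, G4}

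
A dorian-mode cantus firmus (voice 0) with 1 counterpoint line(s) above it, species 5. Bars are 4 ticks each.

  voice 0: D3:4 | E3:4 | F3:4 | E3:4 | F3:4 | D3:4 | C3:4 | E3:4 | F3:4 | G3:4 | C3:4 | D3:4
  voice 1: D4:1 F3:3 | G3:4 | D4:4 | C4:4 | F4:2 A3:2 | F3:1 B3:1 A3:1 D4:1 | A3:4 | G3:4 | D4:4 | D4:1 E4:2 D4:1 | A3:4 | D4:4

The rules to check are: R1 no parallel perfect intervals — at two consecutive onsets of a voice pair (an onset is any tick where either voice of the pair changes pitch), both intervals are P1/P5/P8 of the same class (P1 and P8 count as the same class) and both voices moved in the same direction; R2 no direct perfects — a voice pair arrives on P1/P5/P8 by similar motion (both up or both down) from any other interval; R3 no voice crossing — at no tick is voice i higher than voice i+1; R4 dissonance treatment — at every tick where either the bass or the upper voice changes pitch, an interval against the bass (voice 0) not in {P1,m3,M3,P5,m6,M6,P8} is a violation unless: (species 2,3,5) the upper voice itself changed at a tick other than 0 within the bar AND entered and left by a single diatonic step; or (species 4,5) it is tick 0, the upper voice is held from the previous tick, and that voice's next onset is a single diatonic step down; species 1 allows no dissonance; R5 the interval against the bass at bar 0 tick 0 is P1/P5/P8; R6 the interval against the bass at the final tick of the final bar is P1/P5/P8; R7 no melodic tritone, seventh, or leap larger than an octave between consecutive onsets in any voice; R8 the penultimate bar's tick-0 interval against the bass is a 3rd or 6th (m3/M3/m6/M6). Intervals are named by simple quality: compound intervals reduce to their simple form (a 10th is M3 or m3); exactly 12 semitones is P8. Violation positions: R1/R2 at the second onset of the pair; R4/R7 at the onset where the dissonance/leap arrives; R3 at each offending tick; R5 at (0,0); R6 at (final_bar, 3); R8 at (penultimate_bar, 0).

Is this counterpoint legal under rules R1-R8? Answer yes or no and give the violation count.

bar 0: v0=D3 v1=D4 (P8)
bar 1: v0=E3 v1=G3 (m3)
bar 2: v0=F3 v1=D4 (M6)
bar 3: v0=E3 v1=C4 (m6)
bar 4: v0=F3 v1=F4 (P8)
bar 5: v0=D3 v1=F3 (m3)
bar 6: v0=C3 v1=A3 (M6)
bar 7: v0=E3 v1=G3 (m3)
bar 8: v0=F3 v1=D4 (M6)
bar 9: v0=G3 v1=D4 (P5)
bar 10: v0=C3 v1=A3 (M6)
bar 11: v0=D3 v1=D4 (P8)
  R2 @ bar4.0: E3/C4 m6 -> F3/F4 P8 similar
  R7 @ bar5.1: F3->B3 leap 6st
  R2 @ bar11.0: C3/A3 M6 -> D3/D4 P8 similar

No (3 violations)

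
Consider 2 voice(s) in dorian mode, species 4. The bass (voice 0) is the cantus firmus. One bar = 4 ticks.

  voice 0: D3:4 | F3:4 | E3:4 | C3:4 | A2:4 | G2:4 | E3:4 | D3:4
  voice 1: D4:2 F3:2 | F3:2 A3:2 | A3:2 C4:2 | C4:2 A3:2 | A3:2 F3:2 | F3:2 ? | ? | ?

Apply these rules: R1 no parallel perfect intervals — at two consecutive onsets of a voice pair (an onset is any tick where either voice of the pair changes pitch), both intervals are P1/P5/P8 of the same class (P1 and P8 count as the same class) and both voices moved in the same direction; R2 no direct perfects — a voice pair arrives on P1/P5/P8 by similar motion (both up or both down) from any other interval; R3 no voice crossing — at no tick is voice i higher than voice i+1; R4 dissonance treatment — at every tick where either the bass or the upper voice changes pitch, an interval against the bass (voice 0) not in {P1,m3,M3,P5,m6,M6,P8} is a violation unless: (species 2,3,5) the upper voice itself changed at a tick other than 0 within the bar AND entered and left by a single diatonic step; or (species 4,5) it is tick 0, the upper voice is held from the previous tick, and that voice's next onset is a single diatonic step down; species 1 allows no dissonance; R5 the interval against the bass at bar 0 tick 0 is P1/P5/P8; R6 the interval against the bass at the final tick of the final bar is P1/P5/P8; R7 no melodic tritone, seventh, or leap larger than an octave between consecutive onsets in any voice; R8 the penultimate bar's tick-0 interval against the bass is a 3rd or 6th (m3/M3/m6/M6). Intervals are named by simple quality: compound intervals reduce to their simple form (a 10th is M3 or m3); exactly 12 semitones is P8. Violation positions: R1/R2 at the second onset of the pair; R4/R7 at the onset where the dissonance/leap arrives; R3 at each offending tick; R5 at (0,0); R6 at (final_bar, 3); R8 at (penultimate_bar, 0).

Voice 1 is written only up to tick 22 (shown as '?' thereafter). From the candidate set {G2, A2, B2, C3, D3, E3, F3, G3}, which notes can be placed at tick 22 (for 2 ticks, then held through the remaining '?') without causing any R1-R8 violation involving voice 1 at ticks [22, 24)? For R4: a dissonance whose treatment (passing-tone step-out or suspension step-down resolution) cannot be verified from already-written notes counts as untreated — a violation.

G2: violates R7
A2: violates R4
B2: violates R7
C3: violates R4
D3: legal
E3: legal
F3: legal
G3: legal

{D3, E3, F3, G3}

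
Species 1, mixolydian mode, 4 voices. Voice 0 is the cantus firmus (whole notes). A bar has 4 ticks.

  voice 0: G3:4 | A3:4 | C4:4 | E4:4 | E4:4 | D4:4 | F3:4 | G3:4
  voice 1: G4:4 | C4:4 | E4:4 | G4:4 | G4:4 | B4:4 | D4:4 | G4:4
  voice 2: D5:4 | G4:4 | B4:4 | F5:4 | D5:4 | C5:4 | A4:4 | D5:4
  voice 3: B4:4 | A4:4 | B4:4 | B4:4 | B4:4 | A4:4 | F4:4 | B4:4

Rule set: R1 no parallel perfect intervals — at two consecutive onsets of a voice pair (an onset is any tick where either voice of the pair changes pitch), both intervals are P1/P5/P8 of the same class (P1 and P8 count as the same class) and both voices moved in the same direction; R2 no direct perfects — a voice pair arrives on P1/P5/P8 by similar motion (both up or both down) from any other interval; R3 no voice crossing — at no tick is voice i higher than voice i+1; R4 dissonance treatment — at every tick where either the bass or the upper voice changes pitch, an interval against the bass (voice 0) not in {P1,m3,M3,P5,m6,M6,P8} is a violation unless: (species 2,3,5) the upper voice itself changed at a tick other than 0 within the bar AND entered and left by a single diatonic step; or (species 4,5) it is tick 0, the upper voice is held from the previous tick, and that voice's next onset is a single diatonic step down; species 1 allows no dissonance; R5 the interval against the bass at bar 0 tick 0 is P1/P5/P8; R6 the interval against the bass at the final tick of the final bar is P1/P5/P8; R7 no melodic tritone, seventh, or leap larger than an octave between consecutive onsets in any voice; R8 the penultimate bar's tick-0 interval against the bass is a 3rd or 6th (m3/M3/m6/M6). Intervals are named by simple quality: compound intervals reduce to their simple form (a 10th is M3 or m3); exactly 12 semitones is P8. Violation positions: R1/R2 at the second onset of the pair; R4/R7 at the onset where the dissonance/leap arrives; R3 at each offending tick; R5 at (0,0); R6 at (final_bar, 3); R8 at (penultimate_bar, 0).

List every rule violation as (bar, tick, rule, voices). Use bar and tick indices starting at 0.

(0, 0, R3, (2, 3))
(0, 0, R5, (0, 3))
(0, 1, R3, (2, 3))
(0, 2, R3, (2, 3))
(0, 3, R3, (2, 3))
(1, 0, R1, (1, 2))
(1, 0, R4, (0, 2))
(2, 0, R1, (1, 2))
(2, 0, R2, (1, 3))
(2, 0, R2, (2, 3))
(2, 0, R4, (0, 2))
(2, 0, R4, (0, 3))
(3, 0, R3, (2, 3))
(3, 0, R4, (0, 2))
(3, 0, R7, (2,))
(3, 1, R3, (2, 3))
(3, 2, R3, (2, 3))
(3, 3, R3, (2, 3))
(4, 0, R3, (2, 3))
(4, 0, R4, (0, 2))
(4, 1, R3, (2, 3))
(4, 2, R3, (2, 3))
(4, 3, R3, (2, 3))
(5, 0, R1, (0, 3))
(5, 0, R3, (2, 3))
(5, 0, R4, (0, 2))
(5, 1, R3, (2, 3))
(5, 2, R3, (2, 3))
(5, 3, R3, (2, 3))
(6, 0, R2, (0, 3))
(6, 0, R2, (1, 2))
(6, 0, R3, (2, 3))
(6, 0, R8, (0, 3))
(6, 1, R3, (2, 3))
(6, 2, R3, (2, 3))
(6, 3, R3, (2, 3))
(7, 0, R1, (1, 2))
(7, 0, R2, (0, 1))
(7, 0, R2, (0, 2))
(7, 0, R3, (2, 3))
(7, 0, R7, (3,))
(7, 1, R3, (2, 3))
(7, 2, R3, (2, 3))
(7, 3, R3, (2, 3))
(7, 3, R6, (0, 3))

bar 0: v0=G3 v1=G4 v2=D5 v3=B4 downbeat M3
bar 1: v0=A3 v1=C4 v2=G4 v3=A4 downbeat P8
bar 2: v0=C4 v1=E4 v2=B4 v3=B4 downbeat M7
bar 3: v0=E4 v1=G4 v2=F5 v3=B4 downbeat P5
bar 4: v0=E4 v1=G4 v2=D5 v3=B4 downbeat P5
bar 5: v0=D4 v1=B4 v2=C5 v3=A4 downbeat P5
bar 6: v0=F3 v1=D4 v2=A4 v3=F4 downbeat P8
bar 7: v0=G3 v1=G4 v2=D5 v3=B4 downbeat M3
  -> R3 @ bar 0 tick 0 v(2, 3): D5 above B4
  -> R5 @ bar 0 tick 0 v(0, 3): opens on M3
  -> R3 @ bar 0 tick 1 v(2, 3): D5 above B4
  -> R3 @ bar 0 tick 2 v(2, 3): D5 above B4
  -> R3 @ bar 0 tick 3 v(2, 3): D5 above B4
  -> R1 @ bar 1 tick 0 v(1, 2): G4/D5 P5 -> C4/G4 P5 similar
  -> R4 @ bar 1 tick 0 v(0, 2): A3/G4 m7 untreated
  -> R1 @ bar 2 tick 0 v(1, 2): C4/G4 P5 -> E4/B4 P5 similar
  -> R2 @ bar 2 tick 0 v(1, 3): C4/A4 M6 -> E4/B4 P5 similar
  -> R2 @ bar 2 tick 0 v(2, 3): G4/A4 M2 -> B4/B4 P1 similar
  -> R4 @ bar 2 tick 0 v(0, 2): C4/B4 M7 untreated
  -> R4 @ bar 2 tick 0 v(0, 3): C4/B4 M7 untreated
  -> R3 @ bar 3 tick 0 v(2, 3): F5 above B4
  -> R4 @ bar 3 tick 0 v(0, 2): E4/F5 m2 untreated
  -> R7 @ bar 3 tick 0 v(2,): B4->F5 leap 6st
  -> R3 @ bar 3 tick 1 v(2, 3): F5 above B4
  -> R3 @ bar 3 tick 2 v(2, 3): F5 above B4
  -> R3 @ bar 3 tick 3 v(2, 3): F5 above B4
  -> R3 @ bar 4 tick 0 v(2, 3): D5 above B4
  -> R4 @ bar 4 tick 0 v(0, 2): E4/D5 m7 untreated
  -> R3 @ bar 4 tick 1 v(2, 3): D5 above B4
  -> R3 @ bar 4 tick 2 v(2, 3): D5 above B4
  -> R3 @ bar 4 tick 3 v(2, 3): D5 above B4
  -> R1 @ bar 5 tick 0 v(0, 3): E4/B4 P5 -> D4/A4 P5 similar
  -> R3 @ bar 5 tick 0 v(2, 3): C5 above A4
  -> R4 @ bar 5 tick 0 v(0, 2): D4/C5 m7 untreated
  -> R3 @ bar 5 tick 1 v(2, 3): C5 above A4
  -> R3 @ bar 5 tick 2 v(2, 3): C5 above A4
  -> R3 @ bar 5 tick 3 v(2, 3): C5 above A4
  -> R2 @ bar 6 tick 0 v(0, 3): D4/A4 P5 -> F3/F4 P8 similar
  -> R2 @ bar 6 tick 0 v(1, 2): B4/C5 m2 -> D4/A4 P5 similar
  -> R3 @ bar 6 tick 0 v(2, 3): A4 above F4
  -> R8 @ bar 6 tick 0 v(0, 3): penult P8 not 3rd/6th
  -> R3 @ bar 6 tick 1 v(2, 3): A4 above F4
  -> R3 @ bar 6 tick 2 v(2, 3): A4 above F4
  -> R3 @ bar 6 tick 3 v(2, 3): A4 above F4
  -> R1 @ bar 7 tick 0 v(1, 2): D4/A4 P5 -> G4/D5 P5 similar
  -> R2 @ bar 7 tick 0 v(0, 1): F3/D4 M6 -> G3/G4 P8 similar
  -> R2 @ bar 7 tick 0 v(0, 2): F3/A4 M3 -> G3/D5 P5 similar
  -> R3 @ bar 7 tick 0 v(2, 3): D5 above B4
  -> R7 @ bar 7 tick 0 v(3,): F4->B4 leap 6st
  -> R3 @ bar 7 tick 1 v(2, 3): D5 above B4
  -> R3 @ bar 7 tick 2 v(2, 3): D5 above B4
  -> R3 @ bar 7 tick 3 v(2, 3): D5 above B4
  -> R6 @ bar 7 tick 3 v(0, 3): closes on M3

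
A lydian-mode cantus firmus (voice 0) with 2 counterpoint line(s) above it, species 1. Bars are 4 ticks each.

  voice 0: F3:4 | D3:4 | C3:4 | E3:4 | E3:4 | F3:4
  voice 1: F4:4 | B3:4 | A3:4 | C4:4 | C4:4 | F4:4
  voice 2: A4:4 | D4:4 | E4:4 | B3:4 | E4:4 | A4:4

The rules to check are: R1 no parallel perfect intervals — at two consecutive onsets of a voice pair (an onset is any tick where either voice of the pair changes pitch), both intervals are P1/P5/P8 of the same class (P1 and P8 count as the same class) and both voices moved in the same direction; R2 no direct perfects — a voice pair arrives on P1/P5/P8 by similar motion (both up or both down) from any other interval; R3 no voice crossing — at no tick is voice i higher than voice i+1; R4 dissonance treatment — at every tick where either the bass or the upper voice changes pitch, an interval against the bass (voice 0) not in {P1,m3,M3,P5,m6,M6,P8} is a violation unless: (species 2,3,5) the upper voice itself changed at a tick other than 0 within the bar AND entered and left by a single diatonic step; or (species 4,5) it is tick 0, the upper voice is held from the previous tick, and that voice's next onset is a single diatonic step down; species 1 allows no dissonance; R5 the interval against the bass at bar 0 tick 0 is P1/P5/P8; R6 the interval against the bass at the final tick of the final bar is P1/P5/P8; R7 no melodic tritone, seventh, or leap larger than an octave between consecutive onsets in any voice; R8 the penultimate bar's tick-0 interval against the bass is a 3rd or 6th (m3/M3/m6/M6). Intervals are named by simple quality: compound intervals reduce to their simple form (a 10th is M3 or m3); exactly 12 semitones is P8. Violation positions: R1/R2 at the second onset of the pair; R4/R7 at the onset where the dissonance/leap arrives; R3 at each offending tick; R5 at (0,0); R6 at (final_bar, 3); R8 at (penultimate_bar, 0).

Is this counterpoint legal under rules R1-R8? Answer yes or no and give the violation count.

No (10 violations)

bar 0: v0=F3 v1=F4 v2=A4 (M3)
bar 1: v0=D3 v1=B3 v2=D4 (P8)
bar 2: v0=C3 v1=A3 v2=E4 (M3)
bar 3: v0=E3 v1=C4 v2=B3 (P5)
bar 4: v0=E3 v1=C4 v2=E4 (P8)
bar 5: v0=F3 v1=F4 v2=A4 (M3)
  R5 @ bar0.0: opens on M3
  R2 @ bar1.0: F3/A4 M3 -> D3/D4 P8 similar
  R7 @ bar1.0: F4->B3 leap 6st
  R3 @ bar3.0: C4 above B3
  R3 @ bar3.1: C4 above B3
  R3 @ bar3.2: C4 above B3
  R3 @ bar3.3: C4 above B3
  R8 @ bar4.0: penult P8 not 3rd/6th
  R2 @ bar5.0: E3/C4 m6 -> F3/F4 P8 similar
  R6 @ bar5.3: closes on M3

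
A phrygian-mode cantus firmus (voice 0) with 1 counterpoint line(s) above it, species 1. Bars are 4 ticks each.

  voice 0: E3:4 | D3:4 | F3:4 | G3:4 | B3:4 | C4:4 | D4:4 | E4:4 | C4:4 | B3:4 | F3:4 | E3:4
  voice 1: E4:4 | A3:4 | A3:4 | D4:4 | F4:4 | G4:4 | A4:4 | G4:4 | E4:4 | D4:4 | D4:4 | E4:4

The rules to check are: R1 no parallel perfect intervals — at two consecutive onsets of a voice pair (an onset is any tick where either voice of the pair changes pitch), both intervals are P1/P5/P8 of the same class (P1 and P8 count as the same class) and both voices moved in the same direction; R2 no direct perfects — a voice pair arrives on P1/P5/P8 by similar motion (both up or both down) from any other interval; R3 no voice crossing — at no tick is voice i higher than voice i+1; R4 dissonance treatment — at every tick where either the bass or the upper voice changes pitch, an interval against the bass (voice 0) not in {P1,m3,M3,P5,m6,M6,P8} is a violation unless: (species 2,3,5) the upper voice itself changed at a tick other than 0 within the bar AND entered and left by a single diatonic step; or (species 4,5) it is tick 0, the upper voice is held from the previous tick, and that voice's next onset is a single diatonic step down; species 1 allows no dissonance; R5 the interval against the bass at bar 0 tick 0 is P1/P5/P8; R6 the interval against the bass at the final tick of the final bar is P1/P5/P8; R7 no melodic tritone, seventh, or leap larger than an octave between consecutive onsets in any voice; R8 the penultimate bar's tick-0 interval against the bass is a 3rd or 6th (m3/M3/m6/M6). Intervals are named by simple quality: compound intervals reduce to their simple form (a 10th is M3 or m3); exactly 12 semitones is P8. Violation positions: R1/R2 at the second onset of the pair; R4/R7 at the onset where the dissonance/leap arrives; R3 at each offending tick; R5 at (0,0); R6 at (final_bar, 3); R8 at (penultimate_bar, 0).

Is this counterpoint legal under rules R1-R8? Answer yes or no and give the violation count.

No (6 violations)

bar 0: v0=E3 v1=E4 (P8)
bar 1: v0=D3 v1=A3 (P5)
bar 2: v0=F3 v1=A3 (M3)
bar 3: v0=G3 v1=D4 (P5)
bar 4: v0=B3 v1=F4 (TT)
bar 5: v0=C4 v1=G4 (P5)
bar 6: v0=D4 v1=A4 (P5)
bar 7: v0=E4 v1=G4 (m3)
bar 8: v0=C4 v1=E4 (M3)
bar 9: v0=B3 v1=D4 (m3)
bar 10: v0=F3 v1=D4 (M6)
bar 11: v0=E3 v1=E4 (P8)
  R2 @ bar1.0: E3/E4 P8 -> D3/A3 P5 similar
  R2 @ bar3.0: F3/A3 M3 -> G3/D4 P5 similar
  R4 @ bar4.0: B3/F4 TT untreated
  R2 @ bar5.0: B3/F4 TT -> C4/G4 P5 similar
  R1 @ bar6.0: C4/G4 P5 -> D4/A4 P5 similar
  R7 @ bar10.0: B3->F3 leap 6st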